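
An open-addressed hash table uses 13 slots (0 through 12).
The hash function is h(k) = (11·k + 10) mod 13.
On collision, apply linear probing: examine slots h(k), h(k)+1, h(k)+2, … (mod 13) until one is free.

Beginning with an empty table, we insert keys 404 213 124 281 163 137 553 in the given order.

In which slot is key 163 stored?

404: h=8 -> slot 8
213: h=0 -> slot 0
124: h=9 -> slot 9
281: h=7 -> slot 7
163: h=9, probe 9,10 -> slot 10
137: h=9, probe 9,10,11 -> slot 11
553: h=9, probe 9,10,11,12 -> slot 12
Table: [213, _, _, _, _, _, _, 281, 404, 124, 163, 137, 553]

10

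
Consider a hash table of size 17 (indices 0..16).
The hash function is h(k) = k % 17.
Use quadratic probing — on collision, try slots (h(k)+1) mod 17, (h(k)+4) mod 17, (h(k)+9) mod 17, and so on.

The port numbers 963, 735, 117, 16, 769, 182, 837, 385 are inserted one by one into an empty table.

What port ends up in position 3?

963: h=11 -> slot 11
735: h=4 -> slot 4
117: h=15 -> slot 15
16: h=16 -> slot 16
769: h=4, probe 4,5 -> slot 5
182: h=12 -> slot 12
837: h=4, probe 4,5,8 -> slot 8
385: h=11, probe 11,12,15,3 -> slot 3
Table: [∅, ∅, ∅, 385, 735, 769, ∅, ∅, 837, ∅, ∅, 963, 182, ∅, ∅, 117, 16]

385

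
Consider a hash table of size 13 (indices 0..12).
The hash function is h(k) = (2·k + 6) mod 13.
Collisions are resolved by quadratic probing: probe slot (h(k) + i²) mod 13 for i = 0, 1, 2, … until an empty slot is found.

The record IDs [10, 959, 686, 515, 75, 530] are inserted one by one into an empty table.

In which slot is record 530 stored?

12

Insert 10: h=0, slot 0 empty → index 0.
Insert 959: h=0, slot 0 occupied → index 1.
Insert 686: h=0, slots 0,1 occupied → index 4.
Insert 515: h=9, slot 9 empty → index 9.
Insert 75: h=0, slots 0,1,4,9 occupied → index 3.
Insert 530: h=0, slots 0,1,4,9,3 occupied → index 12.
Table: [10, 959, _, 75, 686, _, _, _, _, 515, _, _, 530]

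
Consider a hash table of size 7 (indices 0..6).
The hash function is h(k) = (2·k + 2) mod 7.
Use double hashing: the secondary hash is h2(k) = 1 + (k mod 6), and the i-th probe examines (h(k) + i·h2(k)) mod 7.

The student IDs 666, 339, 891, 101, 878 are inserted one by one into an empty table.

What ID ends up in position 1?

Insert 666: h=4, slot 4 empty -> index 4.
Insert 339: h=1, slot 1 empty -> index 1.
Insert 891: h=6, slot 6 empty -> index 6.
Insert 101: h=1, h2=6, slot 1 occupied -> index 0.
Insert 878: h=1, h2=3, slots 1,4,0 occupied -> index 3.
Table: [101, 339, —, 878, 666, —, 891]

339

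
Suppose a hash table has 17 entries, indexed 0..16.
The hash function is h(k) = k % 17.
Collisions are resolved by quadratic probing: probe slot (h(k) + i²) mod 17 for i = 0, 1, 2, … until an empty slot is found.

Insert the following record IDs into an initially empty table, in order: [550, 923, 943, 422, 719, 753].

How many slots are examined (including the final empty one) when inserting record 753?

550: h=6 -> slot 6
923: h=5 -> slot 5
943: h=8 -> slot 8
422: h=14 -> slot 14
719: h=5, probe 5,6,9 -> slot 9
753: h=5, probe 5,6,9,14,4 -> slot 4
Table: [_, _, _, _, 753, 923, 550, _, 943, 719, _, _, _, _, 422, _, _]

5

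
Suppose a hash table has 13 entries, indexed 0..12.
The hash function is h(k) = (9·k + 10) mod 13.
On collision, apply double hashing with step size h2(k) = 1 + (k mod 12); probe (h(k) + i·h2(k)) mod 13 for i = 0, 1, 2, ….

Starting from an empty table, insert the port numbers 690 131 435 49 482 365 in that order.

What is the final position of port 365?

11

690 hashes to 6; slot 6 is free => place at 6.
131 hashes to 6, h2=12; 6 taken => place at 5.
435 hashes to 12; slot 12 is free => place at 12.
49 hashes to 9; slot 9 is free => place at 9.
482 hashes to 6, h2=3; 6,9,12 taken => place at 2.
365 hashes to 6, h2=6; 6,12,5 taken => place at 11.
Table: [—, —, 482, —, —, 131, 690, —, —, 49, —, 365, 435]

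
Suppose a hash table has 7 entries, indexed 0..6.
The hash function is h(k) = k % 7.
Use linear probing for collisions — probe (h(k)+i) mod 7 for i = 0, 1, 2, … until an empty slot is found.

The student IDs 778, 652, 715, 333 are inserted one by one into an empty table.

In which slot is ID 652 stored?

2

Insert 778: h=1, slot 1 empty => index 1.
Insert 652: h=1, slot 1 occupied => index 2.
Insert 715: h=1, slots 1,2 occupied => index 3.
Insert 333: h=4, slot 4 empty => index 4.
Table: [_, 778, 652, 715, 333, _, _]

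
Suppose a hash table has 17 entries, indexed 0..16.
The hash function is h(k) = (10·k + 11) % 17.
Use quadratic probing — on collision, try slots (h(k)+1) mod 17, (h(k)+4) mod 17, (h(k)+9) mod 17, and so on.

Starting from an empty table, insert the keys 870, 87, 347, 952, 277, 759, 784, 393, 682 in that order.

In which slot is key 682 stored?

Insert 870: h=7, slot 7 empty -> index 7.
Insert 87: h=14, slot 14 empty -> index 14.
Insert 347: h=13, slot 13 empty -> index 13.
Insert 952: h=11, slot 11 empty -> index 11.
Insert 277: h=10, slot 10 empty -> index 10.
Insert 759: h=2, slot 2 empty -> index 2.
Insert 784: h=14, slot 14 occupied -> index 15.
Insert 393: h=14, slots 14,15 occupied -> index 1.
Insert 682: h=14, slots 14,15,1 occupied -> index 6.
Table: [., 393, 759, ., ., ., 682, 870, ., ., 277, 952, ., 347, 87, 784, .]

6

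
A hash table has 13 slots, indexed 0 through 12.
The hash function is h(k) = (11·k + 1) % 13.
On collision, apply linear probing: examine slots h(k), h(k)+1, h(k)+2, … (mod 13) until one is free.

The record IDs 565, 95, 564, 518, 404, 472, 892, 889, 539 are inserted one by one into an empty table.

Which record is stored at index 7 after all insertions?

565: h=2 => slot 2
95: h=6 => slot 6
564: h=4 => slot 4
518: h=5 => slot 5
404: h=12 => slot 12
472: h=6, probe 6,7 => slot 7
892: h=11 => slot 11
889: h=4, probe 4,5,6,7,8 => slot 8
539: h=2, probe 2,3 => slot 3
Table: [_, _, 565, 539, 564, 518, 95, 472, 889, _, _, 892, 404]

472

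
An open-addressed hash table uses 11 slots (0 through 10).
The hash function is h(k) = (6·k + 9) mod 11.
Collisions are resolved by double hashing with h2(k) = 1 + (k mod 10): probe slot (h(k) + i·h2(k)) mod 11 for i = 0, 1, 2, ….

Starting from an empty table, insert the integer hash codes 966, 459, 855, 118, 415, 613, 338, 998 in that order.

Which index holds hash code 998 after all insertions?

5

966 hashes to 8; slot 8 is free -> place at 8.
459 hashes to 2; slot 2 is free -> place at 2.
855 hashes to 2, h2=6; 2,8 taken -> place at 3.
118 hashes to 2, h2=9; 2 taken -> place at 0.
415 hashes to 2, h2=6; 2,8,3 taken -> place at 9.
613 hashes to 2, h2=4; 2 taken -> place at 6.
338 hashes to 2, h2=9; 2,0,9 taken -> place at 7.
998 hashes to 2, h2=9; 2,0,9,7 taken -> place at 5.
Table: [118, ∅, 459, 855, ∅, 998, 613, 338, 966, 415, ∅]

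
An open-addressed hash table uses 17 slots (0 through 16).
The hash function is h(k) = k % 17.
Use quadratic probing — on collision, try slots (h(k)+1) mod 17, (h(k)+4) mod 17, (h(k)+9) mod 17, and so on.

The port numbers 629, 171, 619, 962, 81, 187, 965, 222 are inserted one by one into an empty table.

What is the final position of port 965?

14

629: h=0 -> slot 0
171: h=1 -> slot 1
619: h=7 -> slot 7
962: h=10 -> slot 10
81: h=13 -> slot 13
187: h=0, probe 0,1,4 -> slot 4
965: h=13, probe 13,14 -> slot 14
222: h=1, probe 1,2 -> slot 2
Table: [629, 171, 222, —, 187, —, —, 619, —, —, 962, —, —, 81, 965, —, —]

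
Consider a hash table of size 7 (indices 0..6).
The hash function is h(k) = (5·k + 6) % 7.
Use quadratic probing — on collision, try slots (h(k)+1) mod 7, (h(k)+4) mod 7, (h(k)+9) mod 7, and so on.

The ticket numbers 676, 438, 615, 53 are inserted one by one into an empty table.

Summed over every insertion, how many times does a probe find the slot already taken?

3

Insert 676: h=5, slot 5 empty → index 5.
Insert 438: h=5, slot 5 occupied → index 6.
Insert 615: h=1, slot 1 empty → index 1.
Insert 53: h=5, slots 5,6 occupied → index 2.
Table: [., 615, 53, ., ., 676, 438]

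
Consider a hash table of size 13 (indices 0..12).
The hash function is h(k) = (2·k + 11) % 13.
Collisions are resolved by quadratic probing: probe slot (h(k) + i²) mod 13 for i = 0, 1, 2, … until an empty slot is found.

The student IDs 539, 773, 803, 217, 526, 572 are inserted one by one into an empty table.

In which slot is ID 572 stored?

12

Insert 539: h=10, slot 10 empty -> index 10.
Insert 773: h=10, slot 10 occupied -> index 11.
Insert 803: h=5, slot 5 empty -> index 5.
Insert 217: h=3, slot 3 empty -> index 3.
Insert 526: h=10, slots 10,11 occupied -> index 1.
Insert 572: h=11, slot 11 occupied -> index 12.
Table: [_, 526, _, 217, _, 803, _, _, _, _, 539, 773, 572]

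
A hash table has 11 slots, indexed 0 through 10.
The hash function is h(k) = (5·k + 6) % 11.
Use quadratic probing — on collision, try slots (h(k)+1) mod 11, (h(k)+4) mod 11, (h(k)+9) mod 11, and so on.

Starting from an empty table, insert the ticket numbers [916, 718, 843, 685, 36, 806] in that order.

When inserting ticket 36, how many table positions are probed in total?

Insert 916: h=10, slot 10 empty -> index 10.
Insert 718: h=10, slot 10 occupied -> index 0.
Insert 843: h=8, slot 8 empty -> index 8.
Insert 685: h=10, slots 10,0 occupied -> index 3.
Insert 36: h=10, slots 10,0,3,8 occupied -> index 4.
Insert 806: h=10, slots 10,0,3,8,4 occupied -> index 2.
Table: [718, ∅, 806, 685, 36, ∅, ∅, ∅, 843, ∅, 916]

5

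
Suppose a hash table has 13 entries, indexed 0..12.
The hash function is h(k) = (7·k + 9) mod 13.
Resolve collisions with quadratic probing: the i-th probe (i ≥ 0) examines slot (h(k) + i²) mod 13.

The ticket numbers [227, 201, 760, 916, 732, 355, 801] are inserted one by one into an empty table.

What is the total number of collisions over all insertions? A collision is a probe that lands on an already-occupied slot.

9

227: h=12 → slot 12
201: h=12, probe 12,0 → slot 0
760: h=12, probe 12,0,3 → slot 3
916: h=12, probe 12,0,3,8 → slot 8
732: h=11 → slot 11
355: h=11, probe 11,12,2 → slot 2
801: h=0, probe 0,1 → slot 1
Table: [201, 801, 355, 760, _, _, _, _, 916, _, _, 732, 227]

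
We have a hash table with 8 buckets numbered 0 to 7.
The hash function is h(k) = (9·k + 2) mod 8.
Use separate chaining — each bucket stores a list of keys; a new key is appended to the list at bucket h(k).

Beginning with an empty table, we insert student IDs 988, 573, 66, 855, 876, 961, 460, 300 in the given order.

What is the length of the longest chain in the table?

4

Insert 988: h=6, bucket 6 empty -> new chain.
Insert 573: h=7, bucket 7 empty -> new chain.
Insert 66: h=4, bucket 4 empty -> new chain.
Insert 855: h=1, bucket 1 empty -> new chain.
Insert 876: h=6, bucket 6 nonempty -> append to chain.
Insert 961: h=3, bucket 3 empty -> new chain.
Insert 460: h=6, bucket 6 nonempty -> append to chain.
Insert 300: h=6, bucket 6 nonempty -> append to chain.
Final buckets:
0: .
1: 855
2: .
3: 961
4: 66
5: .
6: 988 -> 876 -> 460 -> 300
7: 573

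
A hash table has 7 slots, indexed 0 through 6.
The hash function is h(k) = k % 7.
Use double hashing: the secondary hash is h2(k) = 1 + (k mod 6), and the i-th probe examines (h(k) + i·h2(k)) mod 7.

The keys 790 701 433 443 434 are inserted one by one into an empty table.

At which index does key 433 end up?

790: h=6 → slot 6
701: h=1 → slot 1
433: h=6, h2=2, probe 6,1,3 → slot 3
443: h=2 → slot 2
434: h=0 → slot 0
Table: [434, 701, 443, 433, —, —, 790]

3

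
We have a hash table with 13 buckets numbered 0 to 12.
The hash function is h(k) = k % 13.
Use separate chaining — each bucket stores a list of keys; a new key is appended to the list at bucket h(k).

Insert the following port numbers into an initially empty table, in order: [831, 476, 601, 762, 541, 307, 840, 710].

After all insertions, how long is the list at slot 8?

6

831 -> bucket 12
476 -> bucket 8
601 -> bucket 3
762 -> bucket 8 (collision)
541 -> bucket 8 (collision)
307 -> bucket 8 (collision)
840 -> bucket 8 (collision)
710 -> bucket 8 (collision)
Final buckets:
0: _
1: _
2: _
3: 601
4: _
5: _
6: _
7: _
8: 476 -> 762 -> 541 -> 307 -> 840 -> 710
9: _
10: _
11: _
12: 831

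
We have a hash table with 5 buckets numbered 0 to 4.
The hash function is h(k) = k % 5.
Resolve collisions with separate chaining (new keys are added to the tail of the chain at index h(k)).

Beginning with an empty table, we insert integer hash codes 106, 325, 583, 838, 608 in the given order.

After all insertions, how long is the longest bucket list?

Insert 106: h=1, bucket 1 empty → new chain.
Insert 325: h=0, bucket 0 empty → new chain.
Insert 583: h=3, bucket 3 empty → new chain.
Insert 838: h=3, bucket 3 nonempty → append to chain.
Insert 608: h=3, bucket 3 nonempty → append to chain.
Final buckets:
0: 325
1: 106
2: _
3: 583 -> 838 -> 608
4: _

3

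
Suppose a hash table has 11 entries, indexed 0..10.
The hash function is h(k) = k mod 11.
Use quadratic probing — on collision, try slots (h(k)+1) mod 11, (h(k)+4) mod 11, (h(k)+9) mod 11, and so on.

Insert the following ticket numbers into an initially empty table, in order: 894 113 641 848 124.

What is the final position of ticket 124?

8

894: h=3 => slot 3
113: h=3, probe 3,4 => slot 4
641: h=3, probe 3,4,7 => slot 7
848: h=1 => slot 1
124: h=3, probe 3,4,7,1,8 => slot 8
Table: [-, 848, -, 894, 113, -, -, 641, 124, -, -]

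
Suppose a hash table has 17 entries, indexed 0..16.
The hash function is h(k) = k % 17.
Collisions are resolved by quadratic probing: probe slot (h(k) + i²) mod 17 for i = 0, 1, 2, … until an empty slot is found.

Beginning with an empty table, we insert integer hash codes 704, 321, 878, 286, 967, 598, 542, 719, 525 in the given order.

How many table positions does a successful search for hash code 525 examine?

704: h=7 -> slot 7
321: h=15 -> slot 15
878: h=11 -> slot 11
286: h=14 -> slot 14
967: h=15, probe 15,16 -> slot 16
598: h=3 -> slot 3
542: h=15, probe 15,16,2 -> slot 2
719: h=5 -> slot 5
525: h=15, probe 15,16,2,7,14,6 -> slot 6
Table: [—, —, 542, 598, —, 719, 525, 704, —, —, —, 878, —, —, 286, 321, 967]
Lookup 525: h=15, probe 15,16,2,7,14,6 → found at 6.

6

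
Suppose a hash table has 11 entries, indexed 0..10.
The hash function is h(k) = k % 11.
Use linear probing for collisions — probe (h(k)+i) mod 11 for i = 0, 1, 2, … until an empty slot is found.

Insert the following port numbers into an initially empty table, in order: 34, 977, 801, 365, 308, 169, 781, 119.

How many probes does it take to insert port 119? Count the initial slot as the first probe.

8

34: h=1 → slot 1
977: h=9 → slot 9
801: h=9, probe 9,10 → slot 10
365: h=2 → slot 2
308: h=0 → slot 0
169: h=4 → slot 4
781: h=0, probe 0,1,2,3 → slot 3
119: h=9, probe 9,10,0,1,2,3,4,5 → slot 5
Table: [308, 34, 365, 781, 169, 119, -, -, -, 977, 801]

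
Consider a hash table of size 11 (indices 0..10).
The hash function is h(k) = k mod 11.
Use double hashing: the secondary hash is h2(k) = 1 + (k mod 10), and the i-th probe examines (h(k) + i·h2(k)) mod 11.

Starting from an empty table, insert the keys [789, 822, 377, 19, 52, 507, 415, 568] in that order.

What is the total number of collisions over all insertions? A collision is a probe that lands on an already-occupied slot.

8

789 hashes to 8; slot 8 is free -> place at 8.
822 hashes to 8, h2=3; 8 taken -> place at 0.
377 hashes to 3; slot 3 is free -> place at 3.
19 hashes to 8, h2=10; 8 taken -> place at 7.
52 hashes to 8, h2=3; 8,0,3 taken -> place at 6.
507 hashes to 1; slot 1 is free -> place at 1.
415 hashes to 8, h2=6; 8,3 taken -> place at 9.
568 hashes to 7, h2=9; 7 taken -> place at 5.
Table: [822, 507, ∅, 377, ∅, 568, 52, 19, 789, 415, ∅]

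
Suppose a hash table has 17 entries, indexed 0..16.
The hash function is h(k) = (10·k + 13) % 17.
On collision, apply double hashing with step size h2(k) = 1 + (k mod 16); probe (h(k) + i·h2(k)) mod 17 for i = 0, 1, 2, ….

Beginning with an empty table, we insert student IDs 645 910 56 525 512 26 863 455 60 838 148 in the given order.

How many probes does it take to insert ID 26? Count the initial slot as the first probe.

3

Insert 645: h=3, slot 3 empty -> index 3.
Insert 910: h=1, slot 1 empty -> index 1.
Insert 56: h=12, slot 12 empty -> index 12.
Insert 525: h=10, slot 10 empty -> index 10.
Insert 512: h=16, slot 16 empty -> index 16.
Insert 26: h=1, h2=11, slots 1,12 occupied -> index 6.
Insert 863: h=7, slot 7 empty -> index 7.
Insert 455: h=7, h2=8, slot 7 occupied -> index 15.
Insert 60: h=1, h2=13, slot 1 occupied -> index 14.
Insert 838: h=12, h2=7, slot 12 occupied -> index 2.
Insert 148: h=14, h2=5, slots 14,2,7,12 occupied -> index 0.
Table: [148, 910, 838, 645, _, _, 26, 863, _, _, 525, _, 56, _, 60, 455, 512]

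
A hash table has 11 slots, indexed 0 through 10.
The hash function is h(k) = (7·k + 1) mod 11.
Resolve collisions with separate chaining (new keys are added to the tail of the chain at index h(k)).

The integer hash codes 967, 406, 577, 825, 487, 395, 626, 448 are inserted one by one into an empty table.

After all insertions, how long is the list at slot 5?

Insert 967: h=5, bucket 5 empty -> new chain.
Insert 406: h=5, bucket 5 nonempty -> append to chain.
Insert 577: h=3, bucket 3 empty -> new chain.
Insert 825: h=1, bucket 1 empty -> new chain.
Insert 487: h=0, bucket 0 empty -> new chain.
Insert 395: h=5, bucket 5 nonempty -> append to chain.
Insert 626: h=5, bucket 5 nonempty -> append to chain.
Insert 448: h=2, bucket 2 empty -> new chain.
Final buckets:
0: 487
1: 825
2: 448
3: 577
4: _
5: 967 -> 406 -> 395 -> 626
6: _
7: _
8: _
9: _
10: _

4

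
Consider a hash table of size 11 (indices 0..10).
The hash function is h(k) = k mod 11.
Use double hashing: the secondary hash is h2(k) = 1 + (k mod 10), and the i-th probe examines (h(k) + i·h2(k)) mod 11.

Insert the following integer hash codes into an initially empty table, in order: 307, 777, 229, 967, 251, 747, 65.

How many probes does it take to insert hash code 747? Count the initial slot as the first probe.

4

Insert 307: h=10, slot 10 empty -> index 10.
Insert 777: h=7, slot 7 empty -> index 7.
Insert 229: h=9, slot 9 empty -> index 9.
Insert 967: h=10, h2=8, slots 10,7 occupied -> index 4.
Insert 251: h=9, h2=2, slot 9 occupied -> index 0.
Insert 747: h=10, h2=8, slots 10,7,4 occupied -> index 1.
Insert 65: h=10, h2=6, slot 10 occupied -> index 5.
Table: [251, 747, -, -, 967, 65, -, 777, -, 229, 307]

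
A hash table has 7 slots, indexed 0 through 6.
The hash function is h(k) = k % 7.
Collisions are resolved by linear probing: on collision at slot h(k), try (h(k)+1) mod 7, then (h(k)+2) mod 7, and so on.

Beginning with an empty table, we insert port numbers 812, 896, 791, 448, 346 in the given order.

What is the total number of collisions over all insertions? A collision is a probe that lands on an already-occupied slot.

812 hashes to 0; slot 0 is free => place at 0.
896 hashes to 0; 0 taken => place at 1.
791 hashes to 0; 0,1 taken => place at 2.
448 hashes to 0; 0,1,2 taken => place at 3.
346 hashes to 3; 3 taken => place at 4.
Table: [812, 896, 791, 448, 346, _, _]

7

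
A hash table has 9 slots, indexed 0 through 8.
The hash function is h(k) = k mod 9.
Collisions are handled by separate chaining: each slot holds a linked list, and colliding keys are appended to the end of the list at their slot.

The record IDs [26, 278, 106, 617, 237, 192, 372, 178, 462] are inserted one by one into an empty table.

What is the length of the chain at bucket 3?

4

Insert 26: h=8, bucket 8 empty → new chain.
Insert 278: h=8, bucket 8 nonempty → append to chain.
Insert 106: h=7, bucket 7 empty → new chain.
Insert 617: h=5, bucket 5 empty → new chain.
Insert 237: h=3, bucket 3 empty → new chain.
Insert 192: h=3, bucket 3 nonempty → append to chain.
Insert 372: h=3, bucket 3 nonempty → append to chain.
Insert 178: h=7, bucket 7 nonempty → append to chain.
Insert 462: h=3, bucket 3 nonempty → append to chain.
Final buckets:
0: -
1: -
2: -
3: 237 -> 192 -> 372 -> 462
4: -
5: 617
6: -
7: 106 -> 178
8: 26 -> 278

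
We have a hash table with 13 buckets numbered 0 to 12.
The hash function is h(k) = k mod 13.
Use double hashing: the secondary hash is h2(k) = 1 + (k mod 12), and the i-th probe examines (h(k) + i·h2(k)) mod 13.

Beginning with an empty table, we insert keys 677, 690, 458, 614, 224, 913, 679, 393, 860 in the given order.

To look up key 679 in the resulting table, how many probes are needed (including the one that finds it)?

2

677: h=1 → slot 1
690: h=1, h2=7, probe 1,8 → slot 8
458: h=3 → slot 3
614: h=3, h2=3, probe 3,6 → slot 6
224: h=3, h2=9, probe 3,12 → slot 12
913: h=3, h2=2, probe 3,5 → slot 5
679: h=3, h2=8, probe 3,11 → slot 11
393: h=3, h2=10, probe 3,0 → slot 0
860: h=2 → slot 2
Table: [393, 677, 860, 458, _, 913, 614, _, 690, _, _, 679, 224]
Lookup 679: h=3, h2=8, probe 3,11 → found at 11.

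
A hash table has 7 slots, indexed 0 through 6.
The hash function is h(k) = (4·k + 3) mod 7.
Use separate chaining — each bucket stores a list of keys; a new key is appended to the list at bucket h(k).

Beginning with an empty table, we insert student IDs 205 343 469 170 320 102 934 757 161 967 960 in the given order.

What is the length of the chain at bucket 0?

Insert 205: h=4, bucket 4 empty → new chain.
Insert 343: h=3, bucket 3 empty → new chain.
Insert 469: h=3, bucket 3 nonempty → append to chain.
Insert 170: h=4, bucket 4 nonempty → append to chain.
Insert 320: h=2, bucket 2 empty → new chain.
Insert 102: h=5, bucket 5 empty → new chain.
Insert 934: h=1, bucket 1 empty → new chain.
Insert 757: h=0, bucket 0 empty → new chain.
Insert 161: h=3, bucket 3 nonempty → append to chain.
Insert 967: h=0, bucket 0 nonempty → append to chain.
Insert 960: h=0, bucket 0 nonempty → append to chain.
Final buckets:
0: 757 -> 967 -> 960
1: 934
2: 320
3: 343 -> 469 -> 161
4: 205 -> 170
5: 102
6: —

3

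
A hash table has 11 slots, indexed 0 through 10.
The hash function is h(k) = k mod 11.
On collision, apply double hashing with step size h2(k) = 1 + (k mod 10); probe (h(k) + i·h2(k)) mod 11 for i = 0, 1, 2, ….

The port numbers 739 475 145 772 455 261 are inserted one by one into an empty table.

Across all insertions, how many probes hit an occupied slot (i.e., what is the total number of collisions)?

739 hashes to 2; slot 2 is free => place at 2.
475 hashes to 2, h2=6; 2 taken => place at 8.
145 hashes to 2, h2=6; 2,8 taken => place at 3.
772 hashes to 2, h2=3; 2 taken => place at 5.
455 hashes to 4; slot 4 is free => place at 4.
261 hashes to 8, h2=2; 8 taken => place at 10.
Table: [—, —, 739, 145, 455, 772, —, —, 475, —, 261]

5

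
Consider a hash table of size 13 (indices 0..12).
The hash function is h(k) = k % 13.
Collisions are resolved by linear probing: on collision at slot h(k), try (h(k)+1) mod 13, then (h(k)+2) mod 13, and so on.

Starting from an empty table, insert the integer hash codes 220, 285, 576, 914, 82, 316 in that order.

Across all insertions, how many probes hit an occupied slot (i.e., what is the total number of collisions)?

220: h=12 → slot 12
285: h=12, probe 12,0 → slot 0
576: h=4 → slot 4
914: h=4, probe 4,5 → slot 5
82: h=4, probe 4,5,6 → slot 6
316: h=4, probe 4,5,6,7 → slot 7
Table: [285, ∅, ∅, ∅, 576, 914, 82, 316, ∅, ∅, ∅, ∅, 220]

7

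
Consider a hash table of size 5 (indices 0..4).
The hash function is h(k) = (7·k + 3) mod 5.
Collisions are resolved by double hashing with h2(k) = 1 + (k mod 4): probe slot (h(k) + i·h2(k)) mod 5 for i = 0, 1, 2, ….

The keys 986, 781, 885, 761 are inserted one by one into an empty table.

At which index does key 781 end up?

986: h=0 → slot 0
781: h=0, h2=2, probe 0,2 → slot 2
885: h=3 → slot 3
761: h=0, h2=2, probe 0,2,4 → slot 4
Table: [986, _, 781, 885, 761]

2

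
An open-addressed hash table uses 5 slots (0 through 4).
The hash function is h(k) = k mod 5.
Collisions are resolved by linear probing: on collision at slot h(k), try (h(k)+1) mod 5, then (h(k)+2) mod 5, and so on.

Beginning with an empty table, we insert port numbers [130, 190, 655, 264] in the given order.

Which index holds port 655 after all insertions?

2

130: h=0 => slot 0
190: h=0, probe 0,1 => slot 1
655: h=0, probe 0,1,2 => slot 2
264: h=4 => slot 4
Table: [130, 190, 655, _, 264]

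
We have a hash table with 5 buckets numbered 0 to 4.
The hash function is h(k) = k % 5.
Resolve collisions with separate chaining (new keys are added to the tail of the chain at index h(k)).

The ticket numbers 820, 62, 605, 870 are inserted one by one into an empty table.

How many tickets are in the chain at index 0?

820 -> bucket 0
62 -> bucket 2
605 -> bucket 0 (collision)
870 -> bucket 0 (collision)
Final buckets:
0: 820 -> 605 -> 870
1: _
2: 62
3: _
4: _

3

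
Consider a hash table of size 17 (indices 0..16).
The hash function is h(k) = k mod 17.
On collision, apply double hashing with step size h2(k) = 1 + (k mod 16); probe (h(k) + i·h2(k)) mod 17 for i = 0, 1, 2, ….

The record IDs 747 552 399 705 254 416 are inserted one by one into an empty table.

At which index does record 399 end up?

7

747: h=16 -> slot 16
552: h=8 -> slot 8
399: h=8, h2=16, probe 8,7 -> slot 7
705: h=8, h2=2, probe 8,10 -> slot 10
254: h=16, h2=15, probe 16,14 -> slot 14
416: h=8, h2=1, probe 8,9 -> slot 9
Table: [—, —, —, —, —, —, —, 399, 552, 416, 705, —, —, —, 254, —, 747]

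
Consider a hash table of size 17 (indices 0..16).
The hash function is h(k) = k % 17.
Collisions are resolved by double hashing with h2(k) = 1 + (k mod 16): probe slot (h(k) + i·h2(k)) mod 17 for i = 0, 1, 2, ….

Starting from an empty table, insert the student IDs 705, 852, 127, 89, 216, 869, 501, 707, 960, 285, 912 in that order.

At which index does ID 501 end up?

3

705: h=8 -> slot 8
852: h=2 -> slot 2
127: h=8, h2=16, probe 8,7 -> slot 7
89: h=4 -> slot 4
216: h=12 -> slot 12
869: h=2, h2=6, probe 2,8,14 -> slot 14
501: h=8, h2=6, probe 8,14,3 -> slot 3
707: h=10 -> slot 10
960: h=8, h2=1, probe 8,9 -> slot 9
285: h=13 -> slot 13
912: h=11 -> slot 11
Table: [-, -, 852, 501, 89, -, -, 127, 705, 960, 707, 912, 216, 285, 869, -, -]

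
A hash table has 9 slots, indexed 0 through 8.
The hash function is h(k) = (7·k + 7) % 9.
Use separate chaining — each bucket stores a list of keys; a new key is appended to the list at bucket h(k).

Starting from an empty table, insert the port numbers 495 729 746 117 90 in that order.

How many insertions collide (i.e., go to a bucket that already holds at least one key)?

495 -> bucket 7
729 -> bucket 7 (collision)
746 -> bucket 0
117 -> bucket 7 (collision)
90 -> bucket 7 (collision)
Final buckets:
0: 746
1: ∅
2: ∅
3: ∅
4: ∅
5: ∅
6: ∅
7: 495 -> 729 -> 117 -> 90
8: ∅

3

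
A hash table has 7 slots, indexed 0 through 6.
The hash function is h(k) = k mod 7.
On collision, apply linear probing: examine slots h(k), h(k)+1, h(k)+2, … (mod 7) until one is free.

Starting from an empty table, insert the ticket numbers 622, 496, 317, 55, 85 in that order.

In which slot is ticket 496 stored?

0

Insert 622: h=6, slot 6 empty -> index 6.
Insert 496: h=6, slot 6 occupied -> index 0.
Insert 317: h=2, slot 2 empty -> index 2.
Insert 55: h=6, slots 6,0 occupied -> index 1.
Insert 85: h=1, slots 1,2 occupied -> index 3.
Table: [496, 55, 317, 85, —, —, 622]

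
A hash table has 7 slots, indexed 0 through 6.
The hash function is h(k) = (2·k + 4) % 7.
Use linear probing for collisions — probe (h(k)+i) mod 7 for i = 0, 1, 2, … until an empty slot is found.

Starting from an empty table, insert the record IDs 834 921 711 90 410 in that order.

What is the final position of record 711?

0

834 hashes to 6; slot 6 is free => place at 6.
921 hashes to 5; slot 5 is free => place at 5.
711 hashes to 5; 5,6 taken => place at 0.
90 hashes to 2; slot 2 is free => place at 2.
410 hashes to 5; 5,6,0 taken => place at 1.
Table: [711, 410, 90, ., ., 921, 834]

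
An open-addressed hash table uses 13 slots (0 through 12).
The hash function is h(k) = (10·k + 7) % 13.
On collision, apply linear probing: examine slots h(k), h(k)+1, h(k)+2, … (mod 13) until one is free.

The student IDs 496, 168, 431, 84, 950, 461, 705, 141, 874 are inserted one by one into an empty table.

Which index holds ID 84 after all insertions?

Insert 496: h=1, slot 1 empty -> index 1.
Insert 168: h=10, slot 10 empty -> index 10.
Insert 431: h=1, slot 1 occupied -> index 2.
Insert 84: h=2, slot 2 occupied -> index 3.
Insert 950: h=4, slot 4 empty -> index 4.
Insert 461: h=2, slots 2,3,4 occupied -> index 5.
Insert 705: h=11, slot 11 empty -> index 11.
Insert 141: h=0, slot 0 empty -> index 0.
Insert 874: h=11, slot 11 occupied -> index 12.
Table: [141, 496, 431, 84, 950, 461, ., ., ., ., 168, 705, 874]

3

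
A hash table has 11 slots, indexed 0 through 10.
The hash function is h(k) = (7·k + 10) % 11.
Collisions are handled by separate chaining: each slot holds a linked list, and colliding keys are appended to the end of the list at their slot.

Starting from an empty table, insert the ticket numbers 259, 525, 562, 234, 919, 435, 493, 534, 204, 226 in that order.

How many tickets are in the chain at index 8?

6

259 -> bucket 8
525 -> bucket 0
562 -> bucket 6
234 -> bucket 9
919 -> bucket 8 (collision)
435 -> bucket 8 (collision)
493 -> bucket 7
534 -> bucket 8 (collision)
204 -> bucket 8 (collision)
226 -> bucket 8 (collision)
Final buckets:
0: 525
1: -
2: -
3: -
4: -
5: -
6: 562
7: 493
8: 259 -> 919 -> 435 -> 534 -> 204 -> 226
9: 234
10: -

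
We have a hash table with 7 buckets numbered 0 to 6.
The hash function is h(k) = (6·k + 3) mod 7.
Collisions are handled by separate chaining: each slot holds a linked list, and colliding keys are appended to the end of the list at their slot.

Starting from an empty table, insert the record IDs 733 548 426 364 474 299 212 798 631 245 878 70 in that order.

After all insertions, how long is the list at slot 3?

4

Insert 733: h=5, bucket 5 empty → new chain.
Insert 548: h=1, bucket 1 empty → new chain.
Insert 426: h=4, bucket 4 empty → new chain.
Insert 364: h=3, bucket 3 empty → new chain.
Insert 474: h=5, bucket 5 nonempty → append to chain.
Insert 299: h=5, bucket 5 nonempty → append to chain.
Insert 212: h=1, bucket 1 nonempty → append to chain.
Insert 798: h=3, bucket 3 nonempty → append to chain.
Insert 631: h=2, bucket 2 empty → new chain.
Insert 245: h=3, bucket 3 nonempty → append to chain.
Insert 878: h=0, bucket 0 empty → new chain.
Insert 70: h=3, bucket 3 nonempty → append to chain.
Final buckets:
0: 878
1: 548 -> 212
2: 631
3: 364 -> 798 -> 245 -> 70
4: 426
5: 733 -> 474 -> 299
6: -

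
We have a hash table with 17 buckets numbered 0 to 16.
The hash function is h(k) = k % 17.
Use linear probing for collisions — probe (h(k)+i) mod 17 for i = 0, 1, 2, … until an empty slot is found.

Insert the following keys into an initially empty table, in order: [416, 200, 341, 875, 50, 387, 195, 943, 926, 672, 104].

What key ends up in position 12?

416: h=8 -> slot 8
200: h=13 -> slot 13
341: h=1 -> slot 1
875: h=8, probe 8,9 -> slot 9
50: h=16 -> slot 16
387: h=13, probe 13,14 -> slot 14
195: h=8, probe 8,9,10 -> slot 10
943: h=8, probe 8,9,10,11 -> slot 11
926: h=8, probe 8,9,10,11,12 -> slot 12
672: h=9, probe 9,10,11,12,13,14,15 -> slot 15
104: h=2 -> slot 2
Table: [., 341, 104, ., ., ., ., ., 416, 875, 195, 943, 926, 200, 387, 672, 50]

926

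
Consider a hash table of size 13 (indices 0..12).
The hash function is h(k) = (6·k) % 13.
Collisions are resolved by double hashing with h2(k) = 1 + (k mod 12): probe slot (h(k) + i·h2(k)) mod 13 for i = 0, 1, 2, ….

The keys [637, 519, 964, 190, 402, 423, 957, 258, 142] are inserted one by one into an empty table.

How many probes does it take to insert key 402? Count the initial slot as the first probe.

Insert 637: h=0, slot 0 empty => index 0.
Insert 519: h=7, slot 7 empty => index 7.
Insert 964: h=12, slot 12 empty => index 12.
Insert 190: h=9, slot 9 empty => index 9.
Insert 402: h=7, h2=7, slot 7 occupied => index 1.
Insert 423: h=3, slot 3 empty => index 3.
Insert 957: h=9, h2=10, slot 9 occupied => index 6.
Insert 258: h=1, h2=7, slot 1 occupied => index 8.
Insert 142: h=7, h2=11, slot 7 occupied => index 5.
Table: [637, 402, —, 423, —, 142, 957, 519, 258, 190, —, —, 964]

2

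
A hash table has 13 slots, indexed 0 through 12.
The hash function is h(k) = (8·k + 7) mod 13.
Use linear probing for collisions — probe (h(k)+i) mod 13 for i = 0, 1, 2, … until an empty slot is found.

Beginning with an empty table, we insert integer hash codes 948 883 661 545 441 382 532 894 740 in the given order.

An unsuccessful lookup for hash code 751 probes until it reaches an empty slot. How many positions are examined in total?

Insert 948: h=12, slot 12 empty => index 12.
Insert 883: h=12, slot 12 occupied => index 0.
Insert 661: h=4, slot 4 empty => index 4.
Insert 545: h=12, slots 12,0 occupied => index 1.
Insert 441: h=12, slots 12,0,1 occupied => index 2.
Insert 382: h=8, slot 8 empty => index 8.
Insert 532: h=12, slots 12,0,1,2 occupied => index 3.
Insert 894: h=9, slot 9 empty => index 9.
Insert 740: h=12, slots 12,0,1,2,3,4 occupied => index 5.
Table: [883, 545, 441, 532, 661, 740, _, _, 382, 894, _, _, 948]
Lookup 751: h=9, probe 9,10 → slot 10 empty, not found.

2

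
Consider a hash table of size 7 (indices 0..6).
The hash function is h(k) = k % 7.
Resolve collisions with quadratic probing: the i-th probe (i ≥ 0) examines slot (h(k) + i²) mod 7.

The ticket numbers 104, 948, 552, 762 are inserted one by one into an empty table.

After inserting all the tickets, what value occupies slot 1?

762

104: h=6 => slot 6
948: h=3 => slot 3
552: h=6, probe 6,0 => slot 0
762: h=6, probe 6,0,3,1 => slot 1
Table: [552, 762, ., 948, ., ., 104]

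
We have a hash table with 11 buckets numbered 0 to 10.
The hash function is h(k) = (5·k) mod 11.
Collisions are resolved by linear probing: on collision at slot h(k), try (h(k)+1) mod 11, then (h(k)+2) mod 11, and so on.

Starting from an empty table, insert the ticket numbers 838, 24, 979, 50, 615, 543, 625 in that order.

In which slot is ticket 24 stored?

0

Insert 838: h=10, slot 10 empty => index 10.
Insert 24: h=10, slot 10 occupied => index 0.
Insert 979: h=0, slot 0 occupied => index 1.
Insert 50: h=8, slot 8 empty => index 8.
Insert 615: h=6, slot 6 empty => index 6.
Insert 543: h=9, slot 9 empty => index 9.
Insert 625: h=1, slot 1 occupied => index 2.
Table: [24, 979, 625, ., ., ., 615, ., 50, 543, 838]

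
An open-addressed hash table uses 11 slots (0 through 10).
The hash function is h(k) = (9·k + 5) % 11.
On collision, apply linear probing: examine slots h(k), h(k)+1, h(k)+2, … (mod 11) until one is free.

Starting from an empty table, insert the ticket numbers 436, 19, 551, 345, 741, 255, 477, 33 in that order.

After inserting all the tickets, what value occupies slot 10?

436: h=2 => slot 2
19: h=0 => slot 0
551: h=3 => slot 3
345: h=8 => slot 8
741: h=8, probe 8,9 => slot 9
255: h=1 => slot 1
477: h=8, probe 8,9,10 => slot 10
33: h=5 => slot 5
Table: [19, 255, 436, 551, —, 33, —, —, 345, 741, 477]

477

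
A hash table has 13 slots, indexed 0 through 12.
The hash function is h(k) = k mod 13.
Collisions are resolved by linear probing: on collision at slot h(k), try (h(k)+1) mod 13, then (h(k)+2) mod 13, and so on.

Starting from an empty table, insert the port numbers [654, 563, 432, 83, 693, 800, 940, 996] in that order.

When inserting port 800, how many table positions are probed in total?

654 hashes to 4; slot 4 is free → place at 4.
563 hashes to 4; 4 taken → place at 5.
432 hashes to 3; slot 3 is free → place at 3.
83 hashes to 5; 5 taken → place at 6.
693 hashes to 4; 4,5,6 taken → place at 7.
800 hashes to 7; 7 taken → place at 8.
940 hashes to 4; 4,5,6,7,8 taken → place at 9.
996 hashes to 8; 8,9 taken → place at 10.
Table: [., ., ., 432, 654, 563, 83, 693, 800, 940, 996, ., .]

2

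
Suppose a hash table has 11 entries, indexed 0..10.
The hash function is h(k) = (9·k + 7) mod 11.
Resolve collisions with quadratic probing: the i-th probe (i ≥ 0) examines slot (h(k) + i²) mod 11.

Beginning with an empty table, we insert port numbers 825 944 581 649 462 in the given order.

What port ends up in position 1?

581

Insert 825: h=7, slot 7 empty => index 7.
Insert 944: h=0, slot 0 empty => index 0.
Insert 581: h=0, slot 0 occupied => index 1.
Insert 649: h=7, slot 7 occupied => index 8.
Insert 462: h=7, slots 7,8,0 occupied => index 5.
Table: [944, 581, —, —, —, 462, —, 825, 649, —, —]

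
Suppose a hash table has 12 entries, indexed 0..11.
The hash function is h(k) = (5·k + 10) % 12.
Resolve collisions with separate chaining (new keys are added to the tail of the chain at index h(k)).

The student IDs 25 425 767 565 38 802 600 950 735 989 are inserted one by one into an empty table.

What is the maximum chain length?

25 → bucket 3
425 → bucket 11
767 → bucket 5
565 → bucket 3 (collision)
38 → bucket 8
802 → bucket 0
600 → bucket 10
950 → bucket 8 (collision)
735 → bucket 1
989 → bucket 11 (collision)
Final buckets:
0: 802
1: 735
2: -
3: 25 -> 565
4: -
5: 767
6: -
7: -
8: 38 -> 950
9: -
10: 600
11: 425 -> 989

2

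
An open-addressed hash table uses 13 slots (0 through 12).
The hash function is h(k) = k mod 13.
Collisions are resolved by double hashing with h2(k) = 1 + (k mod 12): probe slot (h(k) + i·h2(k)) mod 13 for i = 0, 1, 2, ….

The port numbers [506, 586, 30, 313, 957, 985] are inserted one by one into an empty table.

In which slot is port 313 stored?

506: h=12 → slot 12
586: h=1 → slot 1
30: h=4 → slot 4
313: h=1, h2=2, probe 1,3 → slot 3
957: h=8 → slot 8
985: h=10 → slot 10
Table: [., 586, ., 313, 30, ., ., ., 957, ., 985, ., 506]

3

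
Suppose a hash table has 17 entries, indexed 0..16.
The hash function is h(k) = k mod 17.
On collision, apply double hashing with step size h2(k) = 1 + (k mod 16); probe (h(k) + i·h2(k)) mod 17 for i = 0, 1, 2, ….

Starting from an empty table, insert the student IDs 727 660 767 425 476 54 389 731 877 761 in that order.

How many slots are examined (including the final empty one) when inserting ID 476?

3

Insert 727: h=13, slot 13 empty → index 13.
Insert 660: h=14, slot 14 empty → index 14.
Insert 767: h=2, slot 2 empty → index 2.
Insert 425: h=0, slot 0 empty → index 0.
Insert 476: h=0, h2=13, slots 0,13 occupied → index 9.
Insert 54: h=3, slot 3 empty → index 3.
Insert 389: h=15, slot 15 empty → index 15.
Insert 731: h=0, h2=12, slot 0 occupied → index 12.
Insert 877: h=10, slot 10 empty → index 10.
Insert 761: h=13, h2=10, slot 13 occupied → index 6.
Table: [425, _, 767, 54, _, _, 761, _, _, 476, 877, _, 731, 727, 660, 389, _]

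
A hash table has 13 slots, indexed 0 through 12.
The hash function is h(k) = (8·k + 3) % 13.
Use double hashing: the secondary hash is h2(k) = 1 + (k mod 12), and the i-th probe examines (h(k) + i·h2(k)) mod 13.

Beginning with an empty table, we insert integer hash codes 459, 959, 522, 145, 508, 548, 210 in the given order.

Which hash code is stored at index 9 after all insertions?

Insert 459: h=9, slot 9 empty => index 9.
Insert 959: h=5, slot 5 empty => index 5.
Insert 522: h=6, slot 6 empty => index 6.
Insert 145: h=6, h2=2, slot 6 occupied => index 8.
Insert 508: h=11, slot 11 empty => index 11.
Insert 548: h=6, h2=9, slot 6 occupied => index 2.
Insert 210: h=6, h2=7, slot 6 occupied => index 0.
Table: [210, ., 548, ., ., 959, 522, ., 145, 459, ., 508, .]

459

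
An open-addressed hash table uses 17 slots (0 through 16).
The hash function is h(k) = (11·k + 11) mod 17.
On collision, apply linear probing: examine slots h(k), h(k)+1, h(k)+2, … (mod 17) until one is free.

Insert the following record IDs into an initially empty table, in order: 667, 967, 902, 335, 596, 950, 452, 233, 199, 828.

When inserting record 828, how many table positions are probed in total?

6

667: h=4 → slot 4
967: h=6 → slot 6
902: h=5 → slot 5
335: h=7 → slot 7
596: h=5, probe 5,6,7,8 → slot 8
950: h=6, probe 6,7,8,9 → slot 9
452: h=2 → slot 2
233: h=7, probe 7,8,9,10 → slot 10
199: h=7, probe 7,8,9,10,11 → slot 11
828: h=7, probe 7,8,9,10,11,12 → slot 12
Table: [., ., 452, ., 667, 902, 967, 335, 596, 950, 233, 199, 828, ., ., ., .]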